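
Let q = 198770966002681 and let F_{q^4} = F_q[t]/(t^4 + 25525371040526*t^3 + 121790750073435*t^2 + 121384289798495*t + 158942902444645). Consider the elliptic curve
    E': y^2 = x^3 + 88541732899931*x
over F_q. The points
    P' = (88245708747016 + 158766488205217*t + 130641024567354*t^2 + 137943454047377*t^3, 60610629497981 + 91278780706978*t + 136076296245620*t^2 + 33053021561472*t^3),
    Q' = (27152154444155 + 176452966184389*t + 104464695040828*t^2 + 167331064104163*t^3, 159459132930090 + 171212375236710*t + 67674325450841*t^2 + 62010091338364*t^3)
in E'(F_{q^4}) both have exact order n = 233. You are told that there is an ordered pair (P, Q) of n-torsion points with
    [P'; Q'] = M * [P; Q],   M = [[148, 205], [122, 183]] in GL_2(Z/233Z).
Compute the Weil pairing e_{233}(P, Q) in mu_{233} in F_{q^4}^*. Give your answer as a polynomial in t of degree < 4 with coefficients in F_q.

e_{233} is bilinear + alternating on E[233], so e_{233}(148*P + 205*Q, 122*P + 183*Q) = e_{233}(P,Q)^(148*183-205*122).
Inverting 210 mod 233: 81. Thus e_{233}(P,Q) = e(P',Q')^{81}.
Run Miller on y^2=x^3+88541732899931*x over F_{198770966002681}: ladder 11101001 (8 bits); e = f_P(D_Q)/f_Q(D_P).
Result: e(P',Q') = 149024005384659 + 48559635555418*t + 174565531522943*t^2 + 129740644096110*t^3.
Hence e(P,Q) = 56543221631374 + 17555162645140*t + 101719349910380*t^2 + 133812197384841*t^3 in F_{198770966002681^4}^*.

56543221631374 + 17555162645140*t + 101719349910380*t^2 + 133812197384841*t^3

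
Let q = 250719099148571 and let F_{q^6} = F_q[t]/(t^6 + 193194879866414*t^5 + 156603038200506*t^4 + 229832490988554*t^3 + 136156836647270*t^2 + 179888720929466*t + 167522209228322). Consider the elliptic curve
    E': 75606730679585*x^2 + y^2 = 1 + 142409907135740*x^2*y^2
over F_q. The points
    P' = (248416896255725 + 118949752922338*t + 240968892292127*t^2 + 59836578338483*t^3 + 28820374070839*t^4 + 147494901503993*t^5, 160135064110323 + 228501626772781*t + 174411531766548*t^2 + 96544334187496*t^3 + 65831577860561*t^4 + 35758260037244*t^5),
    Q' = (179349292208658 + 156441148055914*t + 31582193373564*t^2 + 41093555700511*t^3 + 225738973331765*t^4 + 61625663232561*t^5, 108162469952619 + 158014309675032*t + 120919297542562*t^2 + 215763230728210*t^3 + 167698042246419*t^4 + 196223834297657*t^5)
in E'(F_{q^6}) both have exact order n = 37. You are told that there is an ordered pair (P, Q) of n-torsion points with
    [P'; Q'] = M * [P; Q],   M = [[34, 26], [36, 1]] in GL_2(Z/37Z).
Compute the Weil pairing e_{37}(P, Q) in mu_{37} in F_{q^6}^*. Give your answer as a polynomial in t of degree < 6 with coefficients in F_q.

55912458411678 + 103474057445874*t + 13359848285773*t^2 + 21505242957444*t^3 + 11332368176523*t^4 + 210695747940973*t^5

Under M = [[34,26],[36,1]] in GL_2(Z/37), e_{37}(P',Q') = e_{37}(P,Q)^(34*1-26*36 mod 37).
Inverting 23 mod 37: 29. Thus e_{37}(P,Q) = e(P',Q')^{29}.
Edwards a_E,d_E -> Montgomery A=12635333995143,B=126526243952701 -> Weierstrass 88263590399743,247222952766156 via alpha=78122622827316,beta=45978980673104.
Run Miller on y^2=x^3+88263590399743*x+247222952766156 over F_{250719099148571}: ladder 100101 (6 bits); e = f_P(D_Q)/f_Q(D_P).
Miller gives e_{37}(P',Q') = 55947146872069 + 205480000054394*t + 140389176206687*t^2 + 178434692960968*t^3 + 181091767880636*t^4 + 126239700083363*t^5 in F_{250719099148571^6}.
Finally e_{37}(P,Q) = 55912458411678 + 103474057445874*t + 13359848285773*t^2 + 21505242957444*t^3 + 11332368176523*t^4 + 210695747940973*t^5.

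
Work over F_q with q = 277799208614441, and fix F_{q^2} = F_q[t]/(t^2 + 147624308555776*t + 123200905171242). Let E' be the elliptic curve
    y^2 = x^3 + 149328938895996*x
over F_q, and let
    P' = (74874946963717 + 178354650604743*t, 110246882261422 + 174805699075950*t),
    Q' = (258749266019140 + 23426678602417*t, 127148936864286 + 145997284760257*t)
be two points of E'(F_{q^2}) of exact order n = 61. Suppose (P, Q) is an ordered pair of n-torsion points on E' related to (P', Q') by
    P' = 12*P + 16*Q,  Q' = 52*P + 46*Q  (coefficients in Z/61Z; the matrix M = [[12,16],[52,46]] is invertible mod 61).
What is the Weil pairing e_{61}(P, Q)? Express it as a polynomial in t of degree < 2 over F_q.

224512356147815 + 26560464273361*t

e_{61}(aP+bQ,cP+dQ) = e_{61}(P,Q)^(ad-bc); with (a,b,c,d)=(12,16,52,46) this gives the det-61 law.
Inverting 25 mod 61: 22. Thus e_{61}(P,Q) = e(P',Q')^{22}.
Run Miller on y^2=x^3+149328938895996*x over F_{277799208614441}: ladder 111101 (6 bits); e = f_P(D_Q)/f_Q(D_P).
Miller gives e_{61}(P',Q') = 194594022853733 + 108919392633701*t in F_{277799208614441^2}.
Thus e_{61}(P,Q) = 224512356147815 + 26560464273361*t.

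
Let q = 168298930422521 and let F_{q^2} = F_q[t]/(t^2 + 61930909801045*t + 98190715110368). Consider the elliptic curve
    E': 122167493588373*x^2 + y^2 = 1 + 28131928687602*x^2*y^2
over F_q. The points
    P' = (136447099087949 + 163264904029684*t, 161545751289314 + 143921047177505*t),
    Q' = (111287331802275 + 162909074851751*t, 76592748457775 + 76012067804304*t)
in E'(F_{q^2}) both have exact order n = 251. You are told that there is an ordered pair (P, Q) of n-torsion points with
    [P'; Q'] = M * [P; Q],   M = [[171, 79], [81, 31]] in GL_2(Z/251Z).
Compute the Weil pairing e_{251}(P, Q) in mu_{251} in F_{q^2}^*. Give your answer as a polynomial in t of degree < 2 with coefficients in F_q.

47159168920390 + 54510306206693*t

Alternating bilinearity on E[251] (values in mu_{251} in F_{168298930422521^2}) gives e(P',Q') = e(P,Q)^det(M).
171*31 - 79*81 = -1098; reduced mod 251: det = 157, inverse 8.
Map (x,y)_Ed via u=(1+y)/(1-y), v=(1+y)/((1-y)x) to Montgomery A=161263906618393,B=130909757111964; then to (a',b')=(11414039495919,123499972868158).
8-bit Miller (11111011) on E'/F_{168298930422521} with a'=11414039495919, b'=123499972868158: accumulate tangent/chord ratios at Q'+S and P'+S'.
f_P(D_Q)/f_Q(D_P) = 101026415314233 + 150491753717885*t.
Thus e_{251}(P,Q) = 47159168920390 + 54510306206693*t.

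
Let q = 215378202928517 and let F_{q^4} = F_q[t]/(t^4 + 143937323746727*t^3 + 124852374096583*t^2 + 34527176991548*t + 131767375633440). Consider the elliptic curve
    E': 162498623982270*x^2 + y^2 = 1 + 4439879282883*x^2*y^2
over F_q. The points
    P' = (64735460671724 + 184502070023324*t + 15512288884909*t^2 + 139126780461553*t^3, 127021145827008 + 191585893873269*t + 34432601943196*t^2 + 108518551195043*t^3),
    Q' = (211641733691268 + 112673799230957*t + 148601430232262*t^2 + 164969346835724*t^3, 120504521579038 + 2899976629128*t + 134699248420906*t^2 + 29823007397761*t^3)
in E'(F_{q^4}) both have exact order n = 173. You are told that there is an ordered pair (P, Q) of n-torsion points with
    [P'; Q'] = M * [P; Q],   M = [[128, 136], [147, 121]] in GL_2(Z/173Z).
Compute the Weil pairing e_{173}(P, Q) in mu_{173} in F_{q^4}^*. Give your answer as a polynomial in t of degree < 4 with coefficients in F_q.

133060068546328 + 197305195753905*t + 182489492300881*t^2 + 54117310271681*t^3

The 173-Weil pairing on E[173] over F_{215378202928517} is alternating-bilinear: e_{173}(P',Q') = e_{173}(P,Q)^det(M).
Inverting 167 mod 173: 144. Thus e_{173}(P,Q) = e(P',Q')^{144}.
Edwards->Montgomery: u=(1+y)/(1-y), v=u/x -> 166171046509208v^2=u^3+12252489195921u^2+u; then x_W=93359236906976u+135512185341784: y^2=x^3+4842630419022*x+95854170365433.
Miller loop for e_{173} over F_{215378202928517^4}: bits of 173 = 10101101; 7 double steps + 4 add steps, l/v at each.
e_{173}(P',Q') = 149591387540110 + 81234751631417*t + 204247950794753*t^2 + 172218345246467*t^3.
Thus e_{173}(P,Q) = 133060068546328 + 197305195753905*t + 182489492300881*t^2 + 54117310271681*t^3.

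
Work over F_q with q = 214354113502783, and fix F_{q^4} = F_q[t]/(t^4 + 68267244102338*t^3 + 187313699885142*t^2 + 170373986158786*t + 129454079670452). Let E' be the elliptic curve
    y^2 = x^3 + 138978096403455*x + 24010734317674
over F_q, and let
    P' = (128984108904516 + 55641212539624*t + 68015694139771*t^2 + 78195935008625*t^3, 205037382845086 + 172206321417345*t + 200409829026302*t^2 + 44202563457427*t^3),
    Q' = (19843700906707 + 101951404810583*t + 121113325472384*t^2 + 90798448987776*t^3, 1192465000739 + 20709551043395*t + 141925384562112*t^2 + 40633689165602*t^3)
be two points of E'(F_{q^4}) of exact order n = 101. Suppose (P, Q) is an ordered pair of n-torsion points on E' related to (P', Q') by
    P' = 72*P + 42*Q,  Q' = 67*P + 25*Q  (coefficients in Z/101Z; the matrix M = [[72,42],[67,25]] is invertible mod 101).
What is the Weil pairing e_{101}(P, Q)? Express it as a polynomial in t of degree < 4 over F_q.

29149369545970 + 163604193535632*t + 120939253576651*t^2 + 76837334967398*t^3

Alternating bilinearity on E[101] (values in mu_{101} in F_{214354113502783^4}) gives e(P',Q') = e(P,Q)^det(M).
det(M) mod 101 = 97; its inverse in (Z/101)^* is 25 (check: 97*25 mod 101 = 1).
Double-and-add over 1100101: 7-1 doublings, 4-1 additions; each step l_{T,T}/v_{2T} or l_{T,P'}/v at Q'+S for random S.
So e_{101}(P',Q') = 61989826864005 + 18066287424306*t + 144084435906129*t^2 + 70146524284253*t^3.
Thus e_{101}(P,Q) = 29149369545970 + 163604193535632*t + 120939253576651*t^2 + 76837334967398*t^3.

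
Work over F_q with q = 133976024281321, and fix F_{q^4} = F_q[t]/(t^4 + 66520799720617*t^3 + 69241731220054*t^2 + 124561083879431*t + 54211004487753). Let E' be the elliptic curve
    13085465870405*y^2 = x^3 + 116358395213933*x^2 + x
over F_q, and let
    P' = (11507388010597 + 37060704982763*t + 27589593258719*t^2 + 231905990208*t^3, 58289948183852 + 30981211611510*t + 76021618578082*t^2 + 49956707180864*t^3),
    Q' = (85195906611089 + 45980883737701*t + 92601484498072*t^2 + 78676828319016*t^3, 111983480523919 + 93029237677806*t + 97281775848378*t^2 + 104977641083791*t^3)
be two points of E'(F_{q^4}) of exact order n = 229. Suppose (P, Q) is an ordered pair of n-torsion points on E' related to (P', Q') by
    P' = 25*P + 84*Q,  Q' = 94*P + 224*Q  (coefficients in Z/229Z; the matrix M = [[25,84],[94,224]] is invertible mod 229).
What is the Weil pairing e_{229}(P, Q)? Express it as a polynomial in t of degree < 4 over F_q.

Under M = [[25,84],[94,224]] in GL_2(Z/229), e_{229}(P',Q') = e_{229}(P,Q)^(25*224-84*94 mod 229).
det M = 25*224 - 84*94 = -2296 = 223 (mod 229); 223^{-1} = 38 (mod 229).
(x,y)|->(52609156959452x+13459460624494,52609156959452y) sends E' to y^2=x^3+40728033800096*x.
Double-and-add over 11100101: 8-1 doublings, 5-1 additions; each step l_{T,T}/v_{2T} or l_{T,P'}/v at Q'+S for random S.
f_P(D_Q)/f_Q(D_P) = 17388358900242 + 105107901119955*t + 120438813753481*t^2 + 116817816069388*t^3.
Finally e_{229}(P,Q) = 106884267444063 + 105100068219702*t + 46593898344467*t^2 + 2849795993960*t^3.

106884267444063 + 105100068219702*t + 46593898344467*t^2 + 2849795993960*t^3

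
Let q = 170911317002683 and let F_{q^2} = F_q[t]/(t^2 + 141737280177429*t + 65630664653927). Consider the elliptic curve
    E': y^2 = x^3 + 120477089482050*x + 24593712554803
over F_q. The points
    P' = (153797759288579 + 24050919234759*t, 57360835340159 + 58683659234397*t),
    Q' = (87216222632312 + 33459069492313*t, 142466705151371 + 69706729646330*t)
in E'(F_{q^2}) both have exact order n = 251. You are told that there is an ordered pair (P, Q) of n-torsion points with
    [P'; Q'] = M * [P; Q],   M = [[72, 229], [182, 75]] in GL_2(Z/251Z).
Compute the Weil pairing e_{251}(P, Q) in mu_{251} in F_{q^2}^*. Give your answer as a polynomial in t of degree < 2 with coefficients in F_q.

e_{251}(aP+bQ,cP+dQ) = e_{251}(P,Q)^(ad-bc); with (a,b,c,d)=(72,229,182,75) this gives the det-251 law.
det M = 72*75 - 229*182 = -36278 = 117 (mod 251); 117^{-1} = 118 (mod 251).
Build f_{251,P'} and f_{251,Q'} via the 8-bit ladder of 251=11111011_2; evaluate at shifted divisors; quotient in F_{170911317002683^2}.
Miller gives e_{251}(P',Q') = 108642786686257 + 122929666630323*t in F_{170911317002683^2}.
Finally e_{251}(P,Q) = 43990985021024 + 106831752923650*t.

43990985021024 + 106831752923650*t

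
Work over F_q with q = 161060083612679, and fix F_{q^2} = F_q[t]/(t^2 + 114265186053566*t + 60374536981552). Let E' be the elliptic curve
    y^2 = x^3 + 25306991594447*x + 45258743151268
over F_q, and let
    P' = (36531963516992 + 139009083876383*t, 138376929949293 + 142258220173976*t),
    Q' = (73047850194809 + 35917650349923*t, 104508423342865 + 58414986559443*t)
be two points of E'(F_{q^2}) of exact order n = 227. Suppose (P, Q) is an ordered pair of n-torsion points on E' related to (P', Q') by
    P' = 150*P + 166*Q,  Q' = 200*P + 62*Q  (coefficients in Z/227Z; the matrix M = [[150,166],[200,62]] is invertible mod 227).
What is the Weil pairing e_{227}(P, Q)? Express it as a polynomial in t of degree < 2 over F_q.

Under M = [[150,166],[200,62]] in GL_2(Z/227), e_{227}(P',Q') = e_{227}(P,Q)^(150*62-166*200 mod 227).
Hence e(P,Q) = e(P',Q')^{220} where 220 = 162^{-1} mod 227.
Run Miller on y^2=x^3+25306991594447*x+45258743151268 over F_{161060083612679}: ladder 11100011 (8 bits); e = f_P(D_Q)/f_Q(D_P).
f_P(D_Q)/f_Q(D_P) = 58200668044327 + 100801872618605*t.
e_{227}(P,Q) = (58200668044327 + 100801872618605*t)^{220} = 99111162994610 + 83640515158918*t.

99111162994610 + 83640515158918*t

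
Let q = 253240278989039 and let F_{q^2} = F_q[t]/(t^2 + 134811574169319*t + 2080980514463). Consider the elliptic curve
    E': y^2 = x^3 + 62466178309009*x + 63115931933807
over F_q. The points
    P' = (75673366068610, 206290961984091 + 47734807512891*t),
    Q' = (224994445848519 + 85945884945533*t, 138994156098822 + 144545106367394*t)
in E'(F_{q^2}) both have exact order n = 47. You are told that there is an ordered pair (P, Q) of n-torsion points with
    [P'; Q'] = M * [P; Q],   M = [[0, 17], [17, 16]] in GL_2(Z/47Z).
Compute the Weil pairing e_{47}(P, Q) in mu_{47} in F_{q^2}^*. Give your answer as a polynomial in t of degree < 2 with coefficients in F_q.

95585730533798 + 15240562586543*t

e_{47}(aP+bQ,cP+dQ) = e_{47}(P,Q)^(ad-bc); with (a,b,c,d)=(0,17,17,16) this gives the det-47 law.
Hence e(P,Q) = e(P',Q')^{20} where 20 = 40^{-1} mod 47.
Double-and-add over 101111: 6-1 doublings, 5-1 additions; each step l_{T,T}/v_{2T} or l_{T,P'}/v at Q'+S for random S.
The quotient is 68372155633088 + 230292269370567*t.
(68372155633088 + 230292269370567*t)^{20} mod (253240278989039,f) = 95585730533798 + 15240562586543*t.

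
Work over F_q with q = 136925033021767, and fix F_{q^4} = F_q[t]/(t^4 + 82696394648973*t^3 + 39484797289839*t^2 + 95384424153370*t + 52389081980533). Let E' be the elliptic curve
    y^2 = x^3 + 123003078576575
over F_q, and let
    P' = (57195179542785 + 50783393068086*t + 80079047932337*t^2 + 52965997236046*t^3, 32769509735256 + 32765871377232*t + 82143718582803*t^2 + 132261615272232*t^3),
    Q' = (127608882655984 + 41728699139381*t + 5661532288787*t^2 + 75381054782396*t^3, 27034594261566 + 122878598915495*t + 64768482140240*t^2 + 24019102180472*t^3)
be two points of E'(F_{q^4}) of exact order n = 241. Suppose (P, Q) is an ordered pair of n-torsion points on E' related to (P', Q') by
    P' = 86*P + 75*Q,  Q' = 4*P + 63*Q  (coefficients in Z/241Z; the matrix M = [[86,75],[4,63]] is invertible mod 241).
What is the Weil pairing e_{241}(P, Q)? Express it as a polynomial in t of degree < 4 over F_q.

e_{241} is bilinear + alternating on E[241], so e_{241}(86*P + 75*Q, 4*P + 63*Q) = e_{241}(P,Q)^(86*63-75*4).
Inverting 57 mod 241: 148. Thus e_{241}(P,Q) = e(P',Q')^{148}.
Build f_{241,P'} and f_{241,Q'} via the 8-bit ladder of 241=11110001_2; evaluate at shifted divisors; quotient in F_{136925033021767^4}.
So e_{241}(P',Q') = 51447705752263 + 93990870307052*t + 78416460409674*t^2 + 54989033522808*t^3.
(51447705752263 + 93990870307052*t + 78416460409674*t^2 + 54989033522808*t^3)^{148} mod (136925033021767,f) = 6701732785257 + 30248197721511*t + 707968105757*t^2 + 31976644962773*t^3.

6701732785257 + 30248197721511*t + 707968105757*t^2 + 31976644962773*t^3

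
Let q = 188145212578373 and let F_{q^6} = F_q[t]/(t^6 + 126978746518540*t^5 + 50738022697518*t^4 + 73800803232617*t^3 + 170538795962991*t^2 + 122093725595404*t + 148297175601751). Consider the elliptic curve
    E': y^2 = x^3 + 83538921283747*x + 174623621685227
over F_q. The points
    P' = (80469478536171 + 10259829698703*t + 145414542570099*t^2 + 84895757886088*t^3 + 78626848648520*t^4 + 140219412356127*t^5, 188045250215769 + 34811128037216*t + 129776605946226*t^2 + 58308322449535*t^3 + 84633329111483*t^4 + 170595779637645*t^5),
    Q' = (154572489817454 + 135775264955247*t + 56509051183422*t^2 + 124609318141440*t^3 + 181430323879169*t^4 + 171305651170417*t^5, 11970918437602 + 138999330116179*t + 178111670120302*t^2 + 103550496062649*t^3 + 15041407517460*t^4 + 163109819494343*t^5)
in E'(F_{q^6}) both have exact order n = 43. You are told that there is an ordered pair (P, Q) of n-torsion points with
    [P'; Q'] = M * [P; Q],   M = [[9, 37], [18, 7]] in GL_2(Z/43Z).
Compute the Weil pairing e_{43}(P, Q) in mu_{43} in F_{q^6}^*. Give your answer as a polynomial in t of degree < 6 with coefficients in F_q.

99193842198820 + 138101620660308*t + 180079377912735*t^2 + 123448990419799*t^3 + 53071659623373*t^4 + 6855347767899*t^5

Since e_{43}(P,P)=e_{43}(Q,Q)=1 and e_{43}(Q,P)=e_{43}(P,Q)^{-1}, expanding e_{43}(9*P + 37*Q,18*P + 7*Q) leaves e(P,Q)^det(M).
det(M) mod 43 = 42; its inverse in (Z/43)^* is 42 (check: 42*42 mod 43 = 1).
Run Miller on y^2=x^3+83538921283747*x+174623621685227 over F_{188145212578373}: ladder 101011 (6 bits); e = f_P(D_Q)/f_Q(D_P).
The quotient is 48541406945232 + 16381756215268*t + 8874587363141*t^2 + 148531975029245*t^3 + 159799723616413*t^4 + 104581751679766*t^5.
Thus e_{43}(P,Q) = 99193842198820 + 138101620660308*t + 180079377912735*t^2 + 123448990419799*t^3 + 53071659623373*t^4 + 6855347767899*t^5.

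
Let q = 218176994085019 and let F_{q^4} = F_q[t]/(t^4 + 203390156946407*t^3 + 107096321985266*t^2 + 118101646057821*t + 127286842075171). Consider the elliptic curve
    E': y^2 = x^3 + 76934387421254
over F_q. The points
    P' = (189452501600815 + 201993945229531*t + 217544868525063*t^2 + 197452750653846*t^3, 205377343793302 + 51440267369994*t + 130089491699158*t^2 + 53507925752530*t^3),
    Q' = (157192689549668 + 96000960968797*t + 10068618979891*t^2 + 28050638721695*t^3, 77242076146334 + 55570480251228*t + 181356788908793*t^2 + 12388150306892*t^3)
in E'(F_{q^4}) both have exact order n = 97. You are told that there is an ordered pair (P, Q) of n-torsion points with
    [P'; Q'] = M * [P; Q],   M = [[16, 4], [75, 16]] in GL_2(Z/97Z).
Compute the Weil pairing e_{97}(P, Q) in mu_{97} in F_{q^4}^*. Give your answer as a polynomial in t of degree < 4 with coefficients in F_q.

e_{97} is bilinear + alternating on E[97], so e_{97}(16*P + 4*Q, 75*P + 16*Q) = e_{97}(P,Q)^(16*16-4*75).
So e_{97}(P,Q) = e_{97}(P',Q')^{11}, since 53*11 = 1 mod 97.
n = 97 = (1100001)_2 (7 bits, wt 3); accumulate f_{97,P'}(Q'+S)/f_{97,P'}(S) along the 6-step ladder.
So e_{97}(P',Q') = 164796755350130 + 133926082385355*t + 127969983176400*t^2 + 164494165598872*t^3.
Finally e_{97}(P,Q) = 38555980183897 + 203588343237797*t + 104176036380435*t^2 + 173202978176335*t^3.

38555980183897 + 203588343237797*t + 104176036380435*t^2 + 173202978176335*t^3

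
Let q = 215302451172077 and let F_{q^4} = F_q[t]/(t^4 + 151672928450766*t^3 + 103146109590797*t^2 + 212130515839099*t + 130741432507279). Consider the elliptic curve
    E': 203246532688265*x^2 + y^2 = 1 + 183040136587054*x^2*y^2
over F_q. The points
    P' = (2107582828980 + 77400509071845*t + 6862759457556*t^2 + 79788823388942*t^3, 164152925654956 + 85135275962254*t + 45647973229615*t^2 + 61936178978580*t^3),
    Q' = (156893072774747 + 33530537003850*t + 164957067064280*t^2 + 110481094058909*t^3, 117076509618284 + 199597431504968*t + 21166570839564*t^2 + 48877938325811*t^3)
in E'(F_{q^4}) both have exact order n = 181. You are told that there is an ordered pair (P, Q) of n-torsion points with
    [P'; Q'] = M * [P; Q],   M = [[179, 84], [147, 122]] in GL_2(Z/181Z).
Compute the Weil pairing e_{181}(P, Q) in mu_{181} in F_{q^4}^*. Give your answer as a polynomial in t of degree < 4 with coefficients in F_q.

88488345111621 + 102367139653567*t + 200214712304001*t^2 + 103334546002671*t^3

e_{181}(aP+bQ,cP+dQ) = e_{181}(P,Q)^(ad-bc); with (a,b,c,d)=(179,84,147,122) this gives the det-181 law.
Hence e(P,Q) = e(P',Q')^{123} where 123 = 78^{-1} mod 181.
Edwards a_E,d_E -> Montgomery A=137195156436522,B=53390812268405 -> Weierstrass 71819295055219,180702720791571 via alpha=172032337131925,beta=58877211818322.
n = 181 = (10110101)_2 (8 bits, wt 5); accumulate f_{181,P'}(Q'+S)/f_{181,P'}(S) along the 7-step ladder.
Miller gives e_{181}(P',Q') = 125551056218008 + 23461296231605*t + 118832556412242*t^2 + 97071150497594*t^3 in F_{215302451172077^4}.
(125551056218008 + 23461296231605*t + 118832556412242*t^2 + 97071150497594*t^3)^{123} mod (215302451172077,f) = 88488345111621 + 102367139653567*t + 200214712304001*t^2 + 103334546002671*t^3.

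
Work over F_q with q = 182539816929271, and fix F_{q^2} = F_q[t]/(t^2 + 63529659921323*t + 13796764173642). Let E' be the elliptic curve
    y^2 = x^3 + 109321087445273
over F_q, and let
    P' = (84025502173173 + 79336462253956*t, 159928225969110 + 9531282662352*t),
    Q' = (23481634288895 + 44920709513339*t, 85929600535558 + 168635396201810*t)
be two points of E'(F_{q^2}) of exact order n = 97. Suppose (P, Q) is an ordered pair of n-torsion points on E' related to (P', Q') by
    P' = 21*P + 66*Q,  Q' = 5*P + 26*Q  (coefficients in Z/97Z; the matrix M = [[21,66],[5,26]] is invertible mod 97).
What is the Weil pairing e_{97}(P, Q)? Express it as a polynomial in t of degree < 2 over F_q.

155510864637726 + 31790502484782*t

The 97-Weil pairing on E[97] over F_{182539816929271} is alternating-bilinear: e_{97}(P',Q') = e_{97}(P,Q)^det(M).
So e_{97}(P,Q) = e_{97}(P',Q')^{75}, since 22*75 = 1 mod 97.
Double-and-add over 1100001: 7-1 doublings, 3-1 additions; each step l_{T,T}/v_{2T} or l_{T,P'}/v at Q'+S for random S.
So e_{97}(P',Q') = 167847301443554 + 165317308666525*t.
Raise to 75: e(P,Q) = 155510864637726 + 31790502484782*t in mu_{97}.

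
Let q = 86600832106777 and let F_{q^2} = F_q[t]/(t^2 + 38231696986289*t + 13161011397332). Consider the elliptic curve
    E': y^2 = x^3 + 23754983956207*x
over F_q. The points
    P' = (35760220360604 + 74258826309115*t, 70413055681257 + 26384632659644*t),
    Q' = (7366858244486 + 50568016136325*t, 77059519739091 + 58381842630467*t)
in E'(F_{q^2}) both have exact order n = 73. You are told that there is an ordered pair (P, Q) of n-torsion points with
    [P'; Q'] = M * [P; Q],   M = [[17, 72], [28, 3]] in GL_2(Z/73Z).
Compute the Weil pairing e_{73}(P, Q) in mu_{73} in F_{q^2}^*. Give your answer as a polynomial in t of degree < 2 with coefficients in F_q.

79649427577916 + 41270672614988*t

e_{73} is bilinear + alternating on E[73], so e_{73}(17*P + 72*Q, 28*P + 3*Q) = e_{73}(P,Q)^(17*3-72*28).
17*3 - 72*28 = -1965; reduced mod 73: det = 6, inverse 61.
Miller loop for e_{73} over F_{86600832106777^2}: bits of 73 = 1001001; 6 double steps + 2 add steps, l/v at each.
f_P(D_Q)/f_Q(D_P) = 58539150249151 + 33880856680562*t.
Raise to 61: e(P,Q) = 79649427577916 + 41270672614988*t in mu_{73}.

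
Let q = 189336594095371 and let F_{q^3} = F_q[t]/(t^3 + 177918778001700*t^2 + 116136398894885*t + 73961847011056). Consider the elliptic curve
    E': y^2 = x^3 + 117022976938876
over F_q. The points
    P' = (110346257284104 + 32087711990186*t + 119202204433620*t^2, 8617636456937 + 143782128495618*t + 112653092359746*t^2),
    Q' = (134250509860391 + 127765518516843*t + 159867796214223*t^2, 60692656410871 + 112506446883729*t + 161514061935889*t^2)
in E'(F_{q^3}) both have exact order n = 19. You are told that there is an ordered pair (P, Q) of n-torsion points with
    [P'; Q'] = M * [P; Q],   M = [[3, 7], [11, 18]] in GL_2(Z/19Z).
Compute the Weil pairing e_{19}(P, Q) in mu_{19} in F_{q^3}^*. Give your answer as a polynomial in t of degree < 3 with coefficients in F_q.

33852300304207 + 49166350506052*t + 131399079248568*t^2

Under M = [[3,7],[11,18]] in GL_2(Z/19), e_{19}(P',Q') = e_{19}(P,Q)^(3*18-7*11 mod 19).
3*18 - 7*11 = -23; reduced mod 19: det = 15, inverse 14.
n = 19 = (10011)_2 (5 bits, wt 3); accumulate f_{19,P'}(Q'+S)/f_{19,P'}(S) along the 4-step ladder.
Result: e(P',Q') = 83044797714648 + 37091855051596*t + 66321400262918*t^2.
Finally e_{19}(P,Q) = 33852300304207 + 49166350506052*t + 131399079248568*t^2.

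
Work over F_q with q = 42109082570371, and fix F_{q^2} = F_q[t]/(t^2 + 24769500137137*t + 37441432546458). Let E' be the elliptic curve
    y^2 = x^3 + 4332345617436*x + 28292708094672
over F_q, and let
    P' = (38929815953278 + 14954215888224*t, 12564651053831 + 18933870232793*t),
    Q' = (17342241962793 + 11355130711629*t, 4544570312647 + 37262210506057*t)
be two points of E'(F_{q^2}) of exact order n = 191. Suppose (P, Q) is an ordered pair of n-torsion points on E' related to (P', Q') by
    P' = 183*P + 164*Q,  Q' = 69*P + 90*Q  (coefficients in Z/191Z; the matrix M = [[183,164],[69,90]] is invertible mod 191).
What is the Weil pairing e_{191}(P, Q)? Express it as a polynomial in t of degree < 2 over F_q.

12028156011334 + 18243109040380*t

Under M = [[183,164],[69,90]] in GL_2(Z/191), e_{191}(P',Q') = e_{191}(P,Q)^(183*90-164*69 mod 191).
183*90 - 164*69 = 5154; reduced mod 191: det = 188, inverse 127.
n = 191 = (10111111)_2 (8 bits, wt 7); accumulate f_{191,P'}(Q'+S)/f_{191,P'}(S) along the 7-step ladder.
e_{191}(P',Q') = 29829496764878 + 20037431405687*t.
Finally e_{191}(P,Q) = 12028156011334 + 18243109040380*t.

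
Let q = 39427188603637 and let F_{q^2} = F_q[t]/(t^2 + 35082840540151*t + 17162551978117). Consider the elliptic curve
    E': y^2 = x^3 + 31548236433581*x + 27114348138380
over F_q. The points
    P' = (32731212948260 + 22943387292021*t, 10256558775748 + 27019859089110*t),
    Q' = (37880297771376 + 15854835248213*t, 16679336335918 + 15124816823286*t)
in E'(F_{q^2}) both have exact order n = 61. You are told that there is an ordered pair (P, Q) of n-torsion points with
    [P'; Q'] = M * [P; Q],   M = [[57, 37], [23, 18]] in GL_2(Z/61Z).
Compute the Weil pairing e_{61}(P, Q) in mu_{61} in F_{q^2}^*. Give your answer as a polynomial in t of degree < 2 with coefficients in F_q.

21639340418409 + 19120628025896*t

e_{61} is bilinear + alternating on E[61], so e_{61}(57*P + 37*Q, 23*P + 18*Q) = e_{61}(P,Q)^(57*18-37*23).
det(M) mod 61 = 53; its inverse in (Z/61)^* is 38 (check: 53*38 mod 61 = 1).
Build f_{61,P'} and f_{61,Q'} via the 6-bit ladder of 61=111101_2; evaluate at shifted divisors; quotient in F_{39427188603637^2}.
Miller gives e_{61}(P',Q') = 10992808368263 + 319070866875*t in F_{39427188603637^2}.
Hence e(P,Q) = 21639340418409 + 19120628025896*t in F_{39427188603637^2}^*.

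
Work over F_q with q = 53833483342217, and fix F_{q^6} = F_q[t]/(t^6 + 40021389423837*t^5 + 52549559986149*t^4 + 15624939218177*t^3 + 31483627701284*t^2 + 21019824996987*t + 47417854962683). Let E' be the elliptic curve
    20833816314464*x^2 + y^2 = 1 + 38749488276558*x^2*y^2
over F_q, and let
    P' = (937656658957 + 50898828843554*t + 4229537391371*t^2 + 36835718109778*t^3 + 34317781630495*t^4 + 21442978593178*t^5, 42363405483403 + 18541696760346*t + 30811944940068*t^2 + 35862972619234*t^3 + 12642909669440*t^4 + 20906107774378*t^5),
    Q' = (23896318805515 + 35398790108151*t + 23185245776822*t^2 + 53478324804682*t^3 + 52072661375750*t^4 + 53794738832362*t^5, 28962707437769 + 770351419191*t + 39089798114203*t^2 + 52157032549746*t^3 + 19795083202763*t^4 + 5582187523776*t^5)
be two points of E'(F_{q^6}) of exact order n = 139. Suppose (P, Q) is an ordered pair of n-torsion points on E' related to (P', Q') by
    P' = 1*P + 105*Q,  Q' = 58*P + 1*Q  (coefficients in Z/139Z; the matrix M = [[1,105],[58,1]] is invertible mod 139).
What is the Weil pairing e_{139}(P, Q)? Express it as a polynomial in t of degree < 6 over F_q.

1989093384142 + 2521306546398*t + 39275357732693*t^2 + 7234435451438*t^3 + 19288474189913*t^4 + 34462159957516*t^5

e_{139}(aP+bQ,cP+dQ) = e_{139}(P,Q)^(ad-bc); with (a,b,c,d)=(1,105,58,1) this gives the det-139 law.
det(M) mod 139 = 27; its inverse in (Z/139)^* is 103 (check: 27*103 mod 139 = 1).
Map (x,y)_Ed via u=(1+y)/(1-y), v=(1+y)/((1-y)x) to Montgomery A=45650817926441,B=50412056550610; then to (a',b')=(36822473710322,46418204437145).
8-bit Miller (10001011) on E'/F_{53833483342217} with a'=36822473710322, b'=46418204437145: accumulate tangent/chord ratios at Q'+S and P'+S'.
The quotient is 10788354743395 + 4545339348584*t + 4703309410744*t^2 + 32217985518215*t^3 + 24278195557347*t^4 + 3919375368387*t^5.
(10788354743395 + 4545339348584*t + 4703309410744*t^2 + 32217985518215*t^3 + 24278195557347*t^4 + 3919375368387*t^5)^{103} mod (53833483342217,f) = 1989093384142 + 2521306546398*t + 39275357732693*t^2 + 7234435451438*t^3 + 19288474189913*t^4 + 34462159957516*t^5.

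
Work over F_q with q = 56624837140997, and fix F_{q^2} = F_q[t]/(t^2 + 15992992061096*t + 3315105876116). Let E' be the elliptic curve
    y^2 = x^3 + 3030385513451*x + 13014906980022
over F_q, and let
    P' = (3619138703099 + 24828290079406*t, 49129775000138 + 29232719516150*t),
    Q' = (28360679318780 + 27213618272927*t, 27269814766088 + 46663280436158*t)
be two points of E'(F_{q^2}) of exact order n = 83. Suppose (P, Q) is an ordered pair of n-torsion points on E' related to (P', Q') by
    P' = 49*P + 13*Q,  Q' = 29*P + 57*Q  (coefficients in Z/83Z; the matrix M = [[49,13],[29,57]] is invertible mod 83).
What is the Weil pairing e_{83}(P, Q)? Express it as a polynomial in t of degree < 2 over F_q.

24543244107071 + 9995208968369*t

Under M = [[49,13],[29,57]] in GL_2(Z/83), e_{83}(P',Q') = e_{83}(P,Q)^(49*57-13*29 mod 83).
Hence e(P,Q) = e(P',Q')^{37} where 37 = 9^{-1} mod 83.
Miller loop for e_{83} over F_{56624837140997^2}: bits of 83 = 1010011; 6 double steps + 3 add steps, l/v at each.
Result: e(P',Q') = 15053247248873 + 43122785264073*t.
Raise to 37: e(P,Q) = 24543244107071 + 9995208968369*t in mu_{83}.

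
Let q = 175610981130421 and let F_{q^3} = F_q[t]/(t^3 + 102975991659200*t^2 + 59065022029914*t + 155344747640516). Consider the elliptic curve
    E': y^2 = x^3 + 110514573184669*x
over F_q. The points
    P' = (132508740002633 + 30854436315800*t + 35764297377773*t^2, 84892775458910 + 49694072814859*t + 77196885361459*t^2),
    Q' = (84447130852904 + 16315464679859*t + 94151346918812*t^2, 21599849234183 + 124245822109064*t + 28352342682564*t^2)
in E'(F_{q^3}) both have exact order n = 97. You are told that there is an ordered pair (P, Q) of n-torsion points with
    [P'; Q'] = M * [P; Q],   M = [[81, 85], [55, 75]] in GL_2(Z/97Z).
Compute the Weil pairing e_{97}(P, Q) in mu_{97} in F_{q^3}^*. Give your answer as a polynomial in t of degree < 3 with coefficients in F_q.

e_{97} is bilinear + alternating on E[97], so e_{97}(81*P + 85*Q, 55*P + 75*Q) = e_{97}(P,Q)^(81*75-85*55).
det M = 81*75 - 85*55 = 1400 = 42 (mod 97); 42^{-1} = 67 (mod 97).
Build f_{97,P'} and f_{97,Q'} via the 7-bit ladder of 97=1100001_2; evaluate at shifted divisors; quotient in F_{175610981130421^3}.
e_{97}(P',Q') = 88054211000499 + 22812006166108*t + 174860936708709*t^2.
(88054211000499 + 22812006166108*t + 174860936708709*t^2)^{67} mod (175610981130421,f) = 156386355798575 + 45630857433748*t + 153821807003134*t^2.

156386355798575 + 45630857433748*t + 153821807003134*t^2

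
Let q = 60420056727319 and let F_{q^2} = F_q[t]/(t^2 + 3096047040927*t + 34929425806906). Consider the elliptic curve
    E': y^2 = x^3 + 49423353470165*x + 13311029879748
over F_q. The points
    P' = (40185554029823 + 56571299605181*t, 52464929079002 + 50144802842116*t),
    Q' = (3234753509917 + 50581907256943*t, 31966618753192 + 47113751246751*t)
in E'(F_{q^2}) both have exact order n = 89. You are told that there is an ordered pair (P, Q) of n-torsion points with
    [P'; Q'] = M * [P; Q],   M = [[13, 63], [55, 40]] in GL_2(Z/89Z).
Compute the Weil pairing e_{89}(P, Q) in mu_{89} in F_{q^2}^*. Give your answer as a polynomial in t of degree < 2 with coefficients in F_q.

19573445010096 + 9723844124602*t

Alternating bilinearity on E[89] (values in mu_{89} in F_{60420056727319^2}) gives e(P',Q') = e(P,Q)^det(M).
13*40 - 63*55 = -2945; reduced mod 89: det = 81, inverse 11.
Build f_{89,P'} and f_{89,Q'} via the 7-bit ladder of 89=1011001_2; evaluate at shifted divisors; quotient in F_{60420056727319^2}.
e_{89}(P',Q') = 34689714831736 + 6615174309204*t.
Thus e_{89}(P,Q) = 19573445010096 + 9723844124602*t.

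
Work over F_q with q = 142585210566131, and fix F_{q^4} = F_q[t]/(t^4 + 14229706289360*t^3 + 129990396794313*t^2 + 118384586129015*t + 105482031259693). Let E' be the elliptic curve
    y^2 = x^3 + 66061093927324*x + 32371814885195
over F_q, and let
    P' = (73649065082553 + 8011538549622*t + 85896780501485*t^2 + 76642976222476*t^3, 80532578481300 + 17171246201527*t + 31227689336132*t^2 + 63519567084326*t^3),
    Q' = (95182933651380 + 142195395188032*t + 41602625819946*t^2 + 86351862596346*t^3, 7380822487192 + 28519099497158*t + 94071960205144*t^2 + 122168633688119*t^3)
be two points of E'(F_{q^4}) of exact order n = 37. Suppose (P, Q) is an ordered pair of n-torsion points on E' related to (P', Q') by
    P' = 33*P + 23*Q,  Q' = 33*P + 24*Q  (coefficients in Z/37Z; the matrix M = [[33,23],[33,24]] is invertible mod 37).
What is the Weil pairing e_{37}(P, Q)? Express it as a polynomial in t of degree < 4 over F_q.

Alternating bilinearity on E[37] (values in mu_{37} in F_{142585210566131^4}) gives e(P',Q') = e(P,Q)^det(M).
Hence e(P,Q) = e(P',Q')^{9} where 9 = 33^{-1} mod 37.
Run Miller on y^2=x^3+66061093927324*x+32371814885195 over F_{142585210566131}: ladder 100101 (6 bits); e = f_P(D_Q)/f_Q(D_P).
Miller gives e_{37}(P',Q') = 132175935689668 + 140166075732324*t + 87645302830249*t^2 + 40169552586313*t^3 in F_{142585210566131^4}.
Raise to 9: e(P,Q) = 88022517544664 + 75692350855860*t + 76658964019629*t^2 + 57298705672336*t^3 in mu_{37}.

88022517544664 + 75692350855860*t + 76658964019629*t^2 + 57298705672336*t^3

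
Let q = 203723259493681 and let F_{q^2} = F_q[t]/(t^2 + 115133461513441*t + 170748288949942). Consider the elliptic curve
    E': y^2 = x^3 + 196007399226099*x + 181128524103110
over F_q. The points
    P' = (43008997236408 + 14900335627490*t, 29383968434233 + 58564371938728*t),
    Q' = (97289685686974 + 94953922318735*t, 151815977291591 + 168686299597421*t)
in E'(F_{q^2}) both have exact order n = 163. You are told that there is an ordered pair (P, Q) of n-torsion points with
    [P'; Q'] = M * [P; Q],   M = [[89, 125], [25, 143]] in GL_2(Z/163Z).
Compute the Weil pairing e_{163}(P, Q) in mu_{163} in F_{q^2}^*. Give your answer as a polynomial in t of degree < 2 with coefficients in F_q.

12812756848596 + 200020282273905*t

e_{163}(aP+bQ,cP+dQ) = e_{163}(P,Q)^(ad-bc); with (a,b,c,d)=(89,125,25,143) this gives the det-163 law.
Hence e(P,Q) = e(P',Q')^{76} where 76 = 148^{-1} mod 163.
n = 163 = (10100011)_2 (8 bits, wt 4); accumulate f_{163,P'}(Q'+S)/f_{163,P'}(S) along the 7-step ladder.
e_{163}(P',Q') = 44039798906341 + 13212017467446*t.
e_{163}(P,Q) = (44039798906341 + 13212017467446*t)^{76} = 12812756848596 + 200020282273905*t.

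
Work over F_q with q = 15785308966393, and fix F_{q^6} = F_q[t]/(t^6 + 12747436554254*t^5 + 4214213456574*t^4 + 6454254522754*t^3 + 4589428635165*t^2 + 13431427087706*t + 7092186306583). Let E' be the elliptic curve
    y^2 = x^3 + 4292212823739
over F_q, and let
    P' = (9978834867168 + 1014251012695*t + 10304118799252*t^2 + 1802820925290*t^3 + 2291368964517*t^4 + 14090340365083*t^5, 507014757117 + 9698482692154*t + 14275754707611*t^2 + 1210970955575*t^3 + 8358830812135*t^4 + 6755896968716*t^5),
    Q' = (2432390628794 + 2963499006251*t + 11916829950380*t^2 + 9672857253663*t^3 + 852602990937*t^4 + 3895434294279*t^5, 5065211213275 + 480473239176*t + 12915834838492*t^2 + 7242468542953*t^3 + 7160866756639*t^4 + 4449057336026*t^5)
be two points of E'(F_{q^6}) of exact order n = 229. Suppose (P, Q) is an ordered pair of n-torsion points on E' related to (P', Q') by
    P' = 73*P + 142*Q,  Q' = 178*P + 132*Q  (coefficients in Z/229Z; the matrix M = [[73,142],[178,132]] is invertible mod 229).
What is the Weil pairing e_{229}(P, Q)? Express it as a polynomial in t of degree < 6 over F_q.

Alternating bilinearity on E[229] (values in mu_{229} in F_{15785308966393^6}) gives e(P',Q') = e(P,Q)^det(M).
So e_{229}(P,Q) = e_{229}(P',Q')^{165}, since 161*165 = 1 mod 229.
Double-and-add over 11100101: 8-1 doublings, 5-1 additions; each step l_{T,T}/v_{2T} or l_{T,P'}/v at Q'+S for random S.
Result: e(P',Q') = 9786912272343 + 12337924755038*t + 13381047881698*t^2 + 4608062953326*t^3 + 1983837717835*t^4 + 14913764050634*t^5.
(9786912272343 + 12337924755038*t + 13381047881698*t^2 + 4608062953326*t^3 + 1983837717835*t^4 + 14913764050634*t^5)^{165} mod (15785308966393,f) = 2817335497932 + 654798849383*t + 15024013946576*t^2 + 9475073184795*t^3 + 2989367508181*t^4 + 11164618968578*t^5.

2817335497932 + 654798849383*t + 15024013946576*t^2 + 9475073184795*t^3 + 2989367508181*t^4 + 11164618968578*t^5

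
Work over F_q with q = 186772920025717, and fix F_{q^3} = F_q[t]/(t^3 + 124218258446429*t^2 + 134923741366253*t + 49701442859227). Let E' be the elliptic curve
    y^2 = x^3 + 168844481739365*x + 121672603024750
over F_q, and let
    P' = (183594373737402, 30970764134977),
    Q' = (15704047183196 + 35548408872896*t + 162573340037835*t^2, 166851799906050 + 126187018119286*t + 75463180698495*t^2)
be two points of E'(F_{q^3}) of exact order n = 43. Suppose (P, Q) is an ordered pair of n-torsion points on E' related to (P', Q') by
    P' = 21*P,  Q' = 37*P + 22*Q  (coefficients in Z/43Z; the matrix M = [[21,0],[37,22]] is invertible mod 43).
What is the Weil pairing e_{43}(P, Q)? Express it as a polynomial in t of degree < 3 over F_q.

Alternating bilinearity on E[43] (values in mu_{43} in F_{186772920025717^3}) gives e(P',Q') = e(P,Q)^det(M).
det(M) mod 43 = 32; its inverse in (Z/43)^* is 39 (check: 32*39 mod 43 = 1).
n = 43 = (101011)_2 (6 bits, wt 4); accumulate f_{43,P'}(Q'+S)/f_{43,P'}(S) along the 5-step ladder.
f_P(D_Q)/f_Q(D_P) = 87759468415211 + 170496494826645*t + 153320569023884*t^2.
Finally e_{43}(P,Q) = 2645614293281 + 19207526205230*t + 85389158117132*t^2.

2645614293281 + 19207526205230*t + 85389158117132*t^2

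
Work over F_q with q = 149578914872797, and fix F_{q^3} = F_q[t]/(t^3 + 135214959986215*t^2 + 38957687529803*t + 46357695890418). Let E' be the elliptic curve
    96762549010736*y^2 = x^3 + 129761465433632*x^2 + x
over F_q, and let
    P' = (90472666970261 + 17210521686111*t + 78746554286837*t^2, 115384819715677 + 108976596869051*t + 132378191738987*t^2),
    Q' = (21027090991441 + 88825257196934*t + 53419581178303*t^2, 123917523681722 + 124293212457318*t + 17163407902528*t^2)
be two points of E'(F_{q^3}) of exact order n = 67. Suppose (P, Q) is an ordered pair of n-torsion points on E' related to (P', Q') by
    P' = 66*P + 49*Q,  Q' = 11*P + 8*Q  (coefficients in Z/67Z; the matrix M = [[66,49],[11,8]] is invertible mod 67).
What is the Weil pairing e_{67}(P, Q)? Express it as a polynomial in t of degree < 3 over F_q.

25319961044221 + 12054616577948*t + 134340447618663*t^2

Under M = [[66,49],[11,8]] in GL_2(Z/67), e_{67}(P',Q') = e_{67}(P,Q)^(66*8-49*11 mod 67).
det M = 66*8 - 49*11 = -11 = 56 (mod 67); 56^{-1} = 6 (mod 67).
(x,y)|->(67758984939009x+13581553024802,67758984939009y) sends E' to y^2=x^3+115296399770090*x+25784576478437.
Run Miller on y^2=x^3+115296399770090*x+25784576478437 over F_{149578914872797}: ladder 1000011 (7 bits); e = f_P(D_Q)/f_Q(D_P).
Miller gives e_{67}(P',Q') = 63172150318629 + 119014190923742*t + 143560763534281*t^2 in F_{149578914872797^3}.
(63172150318629 + 119014190923742*t + 143560763534281*t^2)^{6} mod (149578914872797,f) = 25319961044221 + 12054616577948*t + 134340447618663*t^2.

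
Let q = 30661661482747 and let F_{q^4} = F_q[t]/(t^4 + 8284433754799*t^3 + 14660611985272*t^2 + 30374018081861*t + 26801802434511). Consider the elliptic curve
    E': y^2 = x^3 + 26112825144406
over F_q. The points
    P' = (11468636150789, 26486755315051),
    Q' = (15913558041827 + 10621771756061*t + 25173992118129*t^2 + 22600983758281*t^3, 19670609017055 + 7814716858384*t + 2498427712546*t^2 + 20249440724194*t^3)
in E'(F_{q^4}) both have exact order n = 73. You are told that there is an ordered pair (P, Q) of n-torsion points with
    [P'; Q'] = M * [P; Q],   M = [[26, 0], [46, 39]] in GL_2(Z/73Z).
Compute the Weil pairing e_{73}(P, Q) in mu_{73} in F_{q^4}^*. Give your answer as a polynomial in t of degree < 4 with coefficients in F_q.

e_{73} is bilinear + alternating on E[73], so e_{73}(26*P, 46*P + 39*Q) = e_{73}(P,Q)^(26*39-0*46).
det(M) mod 73 = 65; its inverse in (Z/73)^* is 9 (check: 65*9 mod 73 = 1).
Double-and-add over 1001001: 7-1 doublings, 3-1 additions; each step l_{T,T}/v_{2T} or l_{T,P'}/v at Q'+S for random S.
Result: e(P',Q') = 11721311810066 + 12355043915730*t + 9743377934133*t^2 + 13059250507901*t^3.
e_{73}(P,Q) = (11721311810066 + 12355043915730*t + 9743377934133*t^2 + 13059250507901*t^3)^{9} = 14088355891543 + 8883818718265*t + 14005407080698*t^2 + 8601851150564*t^3.

14088355891543 + 8883818718265*t + 14005407080698*t^2 + 8601851150564*t^3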